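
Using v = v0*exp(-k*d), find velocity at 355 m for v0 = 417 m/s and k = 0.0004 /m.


v = v0*exp(-k*d) = 417*exp(-0.0004*355) = 361.8 m/s

361.8 m/s


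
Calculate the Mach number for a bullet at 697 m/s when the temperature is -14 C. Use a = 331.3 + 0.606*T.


a = 331.3 + 0.606*(-14) = 322.816 m/s
M = v/a = 697/322.816 = 2.159

2.159


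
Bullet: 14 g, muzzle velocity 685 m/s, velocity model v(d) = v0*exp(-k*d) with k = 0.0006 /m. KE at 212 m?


v = v0*exp(-k*d) = 685*exp(-0.0006*212) = 603.182 m/s
E = 0.5*m*v^2 = 0.5*0.014*603.182^2 = 2547 J

2547 J


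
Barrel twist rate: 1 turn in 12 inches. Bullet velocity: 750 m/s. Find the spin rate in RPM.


twist_m = 12*0.0254 = 0.3048 m
spin = v/twist = 750/0.3048 = 2460.63 rev/s
RPM = spin*60 = 2460.63*60 ≈ 147638 RPM

147638 RPM


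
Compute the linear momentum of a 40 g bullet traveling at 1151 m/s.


p = m*v = 0.04*1151 = 46.04 kg·m/s

46.04 kg·m/s


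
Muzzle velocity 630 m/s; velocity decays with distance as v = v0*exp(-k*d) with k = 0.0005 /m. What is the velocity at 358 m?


v = v0*exp(-k*d) = 630*exp(-0.0005*358) = 526.7 m/s

526.7 m/s


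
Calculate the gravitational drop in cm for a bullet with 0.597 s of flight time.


drop = 0.5*g*t^2 = 0.5*9.81*0.597^2 = 1.74819 m ≈ 174.8 cm

174.8 cm


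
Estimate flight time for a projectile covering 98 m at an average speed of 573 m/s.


t = d/v = 98/573 = 0.171 s

0.171 s


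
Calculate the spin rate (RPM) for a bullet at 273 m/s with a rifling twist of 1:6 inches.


twist_m = 6*0.0254 = 0.1524 m
spin = v/twist = 273/0.1524 = 1791.339 rev/s
RPM = spin*60 = 1791.339*60 ≈ 107480 RPM

107480 RPM


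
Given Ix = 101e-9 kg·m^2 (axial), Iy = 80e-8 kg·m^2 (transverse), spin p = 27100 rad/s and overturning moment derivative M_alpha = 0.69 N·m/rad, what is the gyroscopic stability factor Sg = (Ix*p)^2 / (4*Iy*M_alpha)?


Sg = Ix^2 * p^2 / (4 * Iy * M_alpha) = (101e-9)^2 * 27100^2 / (4 * 80e-8 * 0.69) = 3.393

3.393


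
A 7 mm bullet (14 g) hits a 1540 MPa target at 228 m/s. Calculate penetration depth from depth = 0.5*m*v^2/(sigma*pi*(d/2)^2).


A = pi*(d/2)^2 = pi*(7/2)^2 = 38.4845 mm^2
E = 0.5*m*v^2 = 0.5*0.014*228^2 = 363.888 J
depth = E/(sigma*A) = 363.888 J / (1540 MPa * 38.4845 mm^2) = 363.888/(1540 * 38.4845) m = 0.0061399 m ≈ 6.14 mm

6.14 mm


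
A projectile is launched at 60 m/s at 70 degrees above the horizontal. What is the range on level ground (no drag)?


R = v0^2 * sin(2*theta) / g = 60^2 * sin(2*70°) / 9.81 = 235.9 m

235.9 m


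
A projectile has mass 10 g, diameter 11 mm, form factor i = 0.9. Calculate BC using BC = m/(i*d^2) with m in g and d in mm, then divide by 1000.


BC = m/(i*d^2*1000) = 10/(0.9 * 11^2 * 1000) = 9.183e-05

9.183e-05


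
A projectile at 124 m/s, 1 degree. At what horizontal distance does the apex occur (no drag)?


R = v0^2*sin(2*theta)/g = 124^2*sin(2*1°)/9.81 = 54.7008 m
apex_dist = R/2 = 54.7008/2 = 27.35 m

27.35 m


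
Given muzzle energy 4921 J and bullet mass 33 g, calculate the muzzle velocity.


v = sqrt(2*E/m) = sqrt(2*4921/0.033) = 546.1 m/s

546.1 m/s


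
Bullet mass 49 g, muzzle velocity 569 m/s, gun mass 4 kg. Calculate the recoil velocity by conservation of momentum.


v_recoil = m_p * v_p / m_gun = 0.049 * 569 / 4 = 6.97 m/s

6.97 m/s


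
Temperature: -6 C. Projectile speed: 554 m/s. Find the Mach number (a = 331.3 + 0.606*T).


a = 331.3 + 0.606*(-6) = 327.664 m/s
M = v/a = 554/327.664 = 1.691

1.691


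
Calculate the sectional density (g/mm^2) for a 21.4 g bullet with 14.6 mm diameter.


SD = m/d^2 = 21.4/14.6^2 = 0.1004 g/mm^2

0.1004 g/mm^2


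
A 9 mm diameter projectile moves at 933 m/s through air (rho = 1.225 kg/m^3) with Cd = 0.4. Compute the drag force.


A = pi*(d/2)^2 = pi*(9/2000)^2 = 6.36173e-05 m^2
Fd = 0.5*Cd*rho*A*v^2 = 0.5*0.4*1.225*6.36173e-05*933^2 = 13.57 N

13.57 N


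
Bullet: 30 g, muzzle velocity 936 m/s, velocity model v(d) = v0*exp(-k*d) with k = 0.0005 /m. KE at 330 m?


v = v0*exp(-k*d) = 936*exp(-0.0005*330) = 793.629 m/s
E = 0.5*m*v^2 = 0.5*0.03*793.629^2 = 9448 J

9448 J


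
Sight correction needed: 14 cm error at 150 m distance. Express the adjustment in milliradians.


1 mrad subtends 1 cm per 10 m of range, so adj = error_cm / (dist_m / 10) = 14 / (150/10) = 0.9333 mrad

0.9333 mrad


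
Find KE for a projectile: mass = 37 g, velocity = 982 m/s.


E = 0.5*m*v^2 = 0.5*0.037*982^2 = 17840 J

17840 J


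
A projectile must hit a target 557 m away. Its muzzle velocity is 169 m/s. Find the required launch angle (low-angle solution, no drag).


sin(2*theta) = R*g/v0^2 = 557*9.81/169^2 = 0.191316, theta = arcsin(0.191316)/2 = 5.515°

5.515 degrees


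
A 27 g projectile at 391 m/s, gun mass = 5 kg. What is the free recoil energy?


v_r = m_p*v_p/m_gun = 0.027*391/5 = 2.1114 m/s, E_r = 0.5*m_gun*v_r^2 = 0.5*5*2.1114^2 = 11.15 J

11.15 J


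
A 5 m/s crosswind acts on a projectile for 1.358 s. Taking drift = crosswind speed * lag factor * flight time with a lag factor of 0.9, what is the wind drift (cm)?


drift = v_wind * lag * t = 5 * 0.9 * 1.358 = 6.111 m ≈ 611.1 cm

611.1 cm


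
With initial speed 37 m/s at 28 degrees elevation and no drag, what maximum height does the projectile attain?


H = (v0*sin(theta))^2 / (2g) = (37*sin(28°))^2 / (2*9.81) = 15.38 m

15.38 m


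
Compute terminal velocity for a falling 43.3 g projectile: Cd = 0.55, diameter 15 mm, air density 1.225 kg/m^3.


A = pi*(d/2)^2 = pi*(15/2000)^2 = 1.76715e-04 m^2
vt = sqrt(2mg/(Cd*rho*A)) = sqrt(2*0.0433*9.81/(0.55 * 1.225 * 1.76715e-04)) = 84.47 m/s

84.47 m/s


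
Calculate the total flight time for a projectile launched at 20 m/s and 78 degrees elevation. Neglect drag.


T = 2*v0*sin(theta)/g = 2*20*sin(78°)/9.81 = 3.988 s

3.988 s


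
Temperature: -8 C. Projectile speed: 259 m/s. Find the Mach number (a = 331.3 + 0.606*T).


a = 331.3 + 0.606*(-8) = 326.452 m/s
M = v/a = 259/326.452 = 0.7934

0.7934


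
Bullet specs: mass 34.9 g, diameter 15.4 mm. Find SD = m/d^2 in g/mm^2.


SD = m/d^2 = 34.9/15.4^2 = 0.1472 g/mm^2

0.1472 g/mm^2


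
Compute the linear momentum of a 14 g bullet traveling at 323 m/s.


p = m*v = 0.014*323 = 4.522 kg·m/s

4.522 kg·m/s


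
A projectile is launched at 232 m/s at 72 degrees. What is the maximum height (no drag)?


H = (v0*sin(theta))^2 / (2g) = (232*sin(72°))^2 / (2*9.81) = 2481 m

2481 m


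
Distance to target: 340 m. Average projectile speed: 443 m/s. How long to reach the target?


t = d/v = 340/443 = 0.7675 s

0.7675 s


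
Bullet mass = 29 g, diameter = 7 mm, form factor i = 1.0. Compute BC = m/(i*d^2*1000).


BC = m/(i*d^2*1000) = 29/(1.0 * 7^2 * 1000) = 0.0005918

0.0005918


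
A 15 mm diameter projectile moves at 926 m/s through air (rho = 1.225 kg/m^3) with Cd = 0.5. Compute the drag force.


A = pi*(d/2)^2 = pi*(15/2000)^2 = 1.76715e-04 m^2
Fd = 0.5*Cd*rho*A*v^2 = 0.5*0.5*1.225*1.76715e-04*926^2 = 46.41 N

46.41 N


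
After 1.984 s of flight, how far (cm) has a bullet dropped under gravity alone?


drop = 0.5*g*t^2 = 0.5*9.81*1.984^2 = 19.3073 m ≈ 1931 cm

1931 cm


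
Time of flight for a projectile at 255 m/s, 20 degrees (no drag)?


T = 2*v0*sin(theta)/g = 2*255*sin(20°)/9.81 = 17.78 s

17.78 s


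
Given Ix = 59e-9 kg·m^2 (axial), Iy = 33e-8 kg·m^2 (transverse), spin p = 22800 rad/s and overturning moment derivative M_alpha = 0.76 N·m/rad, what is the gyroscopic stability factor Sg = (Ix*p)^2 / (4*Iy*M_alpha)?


Sg = Ix^2 * p^2 / (4 * Iy * M_alpha) = (59e-9)^2 * 22800^2 / (4 * 33e-8 * 0.76) = 1.804

1.804


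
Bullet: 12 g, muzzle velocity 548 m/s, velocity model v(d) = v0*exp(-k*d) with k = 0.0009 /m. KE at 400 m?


v = v0*exp(-k*d) = 548*exp(-0.0009*400) = 382.327 m/s
E = 0.5*m*v^2 = 0.5*0.012*382.327^2 = 877 J

877 J


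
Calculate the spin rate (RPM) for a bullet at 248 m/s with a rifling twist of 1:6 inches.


twist_m = 6*0.0254 = 0.1524 m
spin = v/twist = 248/0.1524 = 1627.297 rev/s
RPM = spin*60 = 1627.297*60 ≈ 97638 RPM

97638 RPM


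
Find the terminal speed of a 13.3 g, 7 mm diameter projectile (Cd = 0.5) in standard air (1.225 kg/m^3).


A = pi*(d/2)^2 = pi*(7/2000)^2 = 3.84845e-05 m^2
vt = sqrt(2mg/(Cd*rho*A)) = sqrt(2*0.0133*9.81/(0.5 * 1.225 * 3.84845e-05)) = 105.2 m/s

105.2 m/s


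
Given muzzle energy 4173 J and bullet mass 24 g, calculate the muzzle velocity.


v = sqrt(2*E/m) = sqrt(2*4173/0.024) = 589.7 m/s

589.7 m/s


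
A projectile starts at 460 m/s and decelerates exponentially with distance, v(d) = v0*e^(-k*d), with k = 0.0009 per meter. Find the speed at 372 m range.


v = v0*exp(-k*d) = 460*exp(-0.0009*372) = 329.1 m/s

329.1 m/s


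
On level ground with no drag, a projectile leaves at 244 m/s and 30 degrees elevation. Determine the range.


R = v0^2 * sin(2*theta) / g = 244^2 * sin(2*30°) / 9.81 = 5256 m

5256 m


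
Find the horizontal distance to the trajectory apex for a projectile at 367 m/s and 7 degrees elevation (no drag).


R = v0^2*sin(2*theta)/g = 367^2*sin(2*7°)/9.81 = 3321.53 m
apex_dist = R/2 = 3321.53/2 = 1661 m

1661 m


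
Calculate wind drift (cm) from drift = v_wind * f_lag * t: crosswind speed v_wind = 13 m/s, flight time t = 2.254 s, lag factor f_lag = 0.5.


drift = v_wind * lag * t = 13 * 0.5 * 2.254 = 14.651 m ≈ 1465 cm

1465 cm


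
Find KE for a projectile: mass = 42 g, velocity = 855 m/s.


E = 0.5*m*v^2 = 0.5*0.042*855^2 = 15352 J

15352 J


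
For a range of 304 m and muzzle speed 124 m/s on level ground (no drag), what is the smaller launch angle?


sin(2*theta) = R*g/v0^2 = 304*9.81/124^2 = 0.193954, theta = arcsin(0.193954)/2 = 5.592°

5.592 degrees


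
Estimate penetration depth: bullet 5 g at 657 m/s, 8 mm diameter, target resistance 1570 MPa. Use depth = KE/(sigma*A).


A = pi*(d/2)^2 = pi*(8/2)^2 = 50.2655 mm^2
E = 0.5*m*v^2 = 0.5*0.005*657^2 = 1079.12 J
depth = E/(sigma*A) = 1079.12 J / (1570 MPa * 50.2655 mm^2) = 1079.12/(1570 * 50.2655) m = 0.0136742 m ≈ 13.67 mm

13.67 mm


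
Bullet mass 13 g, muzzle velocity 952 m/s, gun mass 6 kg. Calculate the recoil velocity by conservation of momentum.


v_recoil = m_p * v_p / m_gun = 0.013 * 952 / 6 = 2.063 m/s

2.063 m/s


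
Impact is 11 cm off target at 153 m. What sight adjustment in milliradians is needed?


1 mrad subtends 1 cm per 10 m of range, so adj = error_cm / (dist_m / 10) = 11 / (153/10) = 0.719 mrad

0.719 mrad


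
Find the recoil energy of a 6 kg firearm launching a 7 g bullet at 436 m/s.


v_r = m_p*v_p/m_gun = 0.007*436/6 = 0.508667 m/s, E_r = 0.5*m_gun*v_r^2 = 0.5*6*0.508667^2 = 0.7762 J

0.7762 J


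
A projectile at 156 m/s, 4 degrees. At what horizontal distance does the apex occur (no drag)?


R = v0^2*sin(2*theta)/g = 156^2*sin(2*4°)/9.81 = 345.251 m
apex_dist = R/2 = 345.251/2 = 172.6 m

172.6 m


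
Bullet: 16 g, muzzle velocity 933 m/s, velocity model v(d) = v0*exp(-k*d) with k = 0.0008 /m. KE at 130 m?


v = v0*exp(-k*d) = 933*exp(-0.0008*130) = 840.843 m/s
E = 0.5*m*v^2 = 0.5*0.016*840.843^2 = 5656 J

5656 J


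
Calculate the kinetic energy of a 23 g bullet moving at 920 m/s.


E = 0.5*m*v^2 = 0.5*0.023*920^2 = 9734 J

9734 J


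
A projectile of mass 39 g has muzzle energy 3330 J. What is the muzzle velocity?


v = sqrt(2*E/m) = sqrt(2*3330/0.039) = 413.2 m/s

413.2 m/s


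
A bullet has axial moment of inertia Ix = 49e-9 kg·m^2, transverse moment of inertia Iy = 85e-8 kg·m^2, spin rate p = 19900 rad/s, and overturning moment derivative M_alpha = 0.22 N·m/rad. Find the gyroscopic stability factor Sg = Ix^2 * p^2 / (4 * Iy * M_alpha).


Sg = Ix^2 * p^2 / (4 * Iy * M_alpha) = (49e-9)^2 * 19900^2 / (4 * 85e-8 * 0.22) = 1.271

1.271


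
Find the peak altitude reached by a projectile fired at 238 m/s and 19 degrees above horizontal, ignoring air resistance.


H = (v0*sin(theta))^2 / (2g) = (238*sin(19°))^2 / (2*9.81) = 306 m

306 m


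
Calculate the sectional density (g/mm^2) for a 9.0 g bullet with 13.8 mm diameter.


SD = m/d^2 = 9.0/13.8^2 = 0.04726 g/mm^2

0.04726 g/mm^2


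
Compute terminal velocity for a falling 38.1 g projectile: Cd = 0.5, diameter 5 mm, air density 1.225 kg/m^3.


A = pi*(d/2)^2 = pi*(5/2000)^2 = 1.96350e-05 m^2
vt = sqrt(2mg/(Cd*rho*A)) = sqrt(2*0.0381*9.81/(0.5 * 1.225 * 1.96350e-05)) = 249.3 m/s

249.3 m/s


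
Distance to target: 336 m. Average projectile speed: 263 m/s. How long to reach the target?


t = d/v = 336/263 = 1.278 s

1.278 s


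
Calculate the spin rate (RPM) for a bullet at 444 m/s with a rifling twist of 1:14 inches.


twist_m = 14*0.0254 = 0.3556 m
spin = v/twist = 444/0.3556 = 1248.594 rev/s
RPM = spin*60 = 1248.594*60 ≈ 74916 RPM

74916 RPM


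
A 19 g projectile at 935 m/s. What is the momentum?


p = m*v = 0.019*935 = 17.77 kg·m/s

17.77 kg·m/s


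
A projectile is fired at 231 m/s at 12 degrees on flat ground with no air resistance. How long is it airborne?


T = 2*v0*sin(theta)/g = 2*231*sin(12°)/9.81 = 9.792 s

9.792 s


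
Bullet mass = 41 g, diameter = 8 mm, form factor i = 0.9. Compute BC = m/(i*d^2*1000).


BC = m/(i*d^2*1000) = 41/(0.9 * 8^2 * 1000) = 0.0007118

0.0007118


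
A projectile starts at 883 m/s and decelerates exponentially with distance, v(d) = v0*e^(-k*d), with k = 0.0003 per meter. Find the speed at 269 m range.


v = v0*exp(-k*d) = 883*exp(-0.0003*269) = 814.5 m/s

814.5 m/s


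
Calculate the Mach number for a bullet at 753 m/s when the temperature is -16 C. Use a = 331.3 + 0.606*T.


a = 331.3 + 0.606*(-16) = 321.604 m/s
M = v/a = 753/321.604 = 2.341

2.341


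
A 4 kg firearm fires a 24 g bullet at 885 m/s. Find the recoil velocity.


v_recoil = m_p * v_p / m_gun = 0.024 * 885 / 4 = 5.31 m/s

5.31 m/s


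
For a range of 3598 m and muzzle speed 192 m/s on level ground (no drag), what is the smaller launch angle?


sin(2*theta) = R*g/v0^2 = 3598*9.81/192^2 = 0.957476, theta = arcsin(0.957476)/2 = 36.62°

36.62 degrees


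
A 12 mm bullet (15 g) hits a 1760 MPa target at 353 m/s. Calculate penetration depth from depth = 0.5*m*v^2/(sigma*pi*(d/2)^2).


A = pi*(d/2)^2 = pi*(12/2)^2 = 113.097 mm^2
E = 0.5*m*v^2 = 0.5*0.015*353^2 = 934.567 J
depth = E/(sigma*A) = 934.567 J / (1760 MPa * 113.097 mm^2) = 934.567/(1760 * 113.097) m = 0.00469511 m ≈ 4.695 mm

4.695 mm


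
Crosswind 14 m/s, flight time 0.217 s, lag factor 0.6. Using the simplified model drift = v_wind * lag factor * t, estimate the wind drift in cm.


drift = v_wind * lag * t = 14 * 0.6 * 0.217 = 1.8228 m ≈ 182.3 cm

182.3 cm


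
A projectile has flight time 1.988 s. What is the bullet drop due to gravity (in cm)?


drop = 0.5*g*t^2 = 0.5*9.81*1.988^2 = 19.3853 m ≈ 1939 cm

1939 cm


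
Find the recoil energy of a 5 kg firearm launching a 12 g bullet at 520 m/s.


v_r = m_p*v_p/m_gun = 0.012*520/5 = 1.248 m/s, E_r = 0.5*m_gun*v_r^2 = 0.5*5*1.248^2 = 3.894 J

3.894 J


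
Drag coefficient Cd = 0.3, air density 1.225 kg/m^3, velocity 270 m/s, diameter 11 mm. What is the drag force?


A = pi*(d/2)^2 = pi*(11/2000)^2 = 9.50332e-05 m^2
Fd = 0.5*Cd*rho*A*v^2 = 0.5*0.3*1.225*9.50332e-05*270^2 = 1.273 N

1.273 N


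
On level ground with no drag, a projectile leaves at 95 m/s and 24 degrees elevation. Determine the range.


R = v0^2 * sin(2*theta) / g = 95^2 * sin(2*24°) / 9.81 = 683.7 m

683.7 m


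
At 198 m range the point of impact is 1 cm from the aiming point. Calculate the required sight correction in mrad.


1 mrad subtends 1 cm per 10 m of range, so adj = error_cm / (dist_m / 10) = 1 / (198/10) = 0.05051 mrad

0.05051 mrad


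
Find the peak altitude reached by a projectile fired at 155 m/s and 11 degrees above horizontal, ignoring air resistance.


H = (v0*sin(theta))^2 / (2g) = (155*sin(11°))^2 / (2*9.81) = 44.58 m

44.58 m


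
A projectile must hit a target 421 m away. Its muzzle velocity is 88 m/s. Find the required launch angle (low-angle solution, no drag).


sin(2*theta) = R*g/v0^2 = 421*9.81/88^2 = 0.533317, theta = arcsin(0.533317)/2 = 16.11°

16.11 degrees


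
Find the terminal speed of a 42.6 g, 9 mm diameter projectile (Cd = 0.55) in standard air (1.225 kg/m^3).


A = pi*(d/2)^2 = pi*(9/2000)^2 = 6.36173e-05 m^2
vt = sqrt(2mg/(Cd*rho*A)) = sqrt(2*0.0426*9.81/(0.55 * 1.225 * 6.36173e-05)) = 139.6 m/s

139.6 m/s


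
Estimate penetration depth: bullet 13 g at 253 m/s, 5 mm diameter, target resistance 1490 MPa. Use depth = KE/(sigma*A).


A = pi*(d/2)^2 = pi*(5/2)^2 = 19.635 mm^2
E = 0.5*m*v^2 = 0.5*0.013*253^2 = 416.058 J
depth = E/(sigma*A) = 416.058 J / (1490 MPa * 19.635 mm^2) = 416.058/(1490 * 19.635) m = 0.0142213 m ≈ 14.22 mm

14.22 mm


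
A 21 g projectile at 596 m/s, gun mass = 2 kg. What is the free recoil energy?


v_r = m_p*v_p/m_gun = 0.021*596/2 = 6.258 m/s, E_r = 0.5*m_gun*v_r^2 = 0.5*2*6.258^2 = 39.16 J

39.16 J


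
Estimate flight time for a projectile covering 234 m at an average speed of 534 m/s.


t = d/v = 234/534 = 0.4382 s

0.4382 s


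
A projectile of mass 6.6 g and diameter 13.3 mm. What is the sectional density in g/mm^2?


SD = m/d^2 = 6.6/13.3^2 = 0.03731 g/mm^2

0.03731 g/mm^2


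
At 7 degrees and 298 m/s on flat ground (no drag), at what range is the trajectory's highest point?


R = v0^2*sin(2*theta)/g = 298^2*sin(2*7°)/9.81 = 2189.97 m
apex_dist = R/2 = 2189.97/2 = 1095 m

1095 m


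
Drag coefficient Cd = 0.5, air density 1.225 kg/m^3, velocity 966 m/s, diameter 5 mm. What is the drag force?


A = pi*(d/2)^2 = pi*(5/2000)^2 = 1.96350e-05 m^2
Fd = 0.5*Cd*rho*A*v^2 = 0.5*0.5*1.225*1.96350e-05*966^2 = 5.611 N

5.611 N


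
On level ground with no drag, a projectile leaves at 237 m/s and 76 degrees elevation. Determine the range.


R = v0^2 * sin(2*theta) / g = 237^2 * sin(2*76°) / 9.81 = 2688 m

2688 m


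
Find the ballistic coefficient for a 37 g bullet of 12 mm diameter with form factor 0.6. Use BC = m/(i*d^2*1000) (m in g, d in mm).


BC = m/(i*d^2*1000) = 37/(0.6 * 12^2 * 1000) = 0.0004282

0.0004282


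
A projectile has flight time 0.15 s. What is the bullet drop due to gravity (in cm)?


drop = 0.5*g*t^2 = 0.5*9.81*0.15^2 = 0.110363 m ≈ 11.04 cm

11.04 cm


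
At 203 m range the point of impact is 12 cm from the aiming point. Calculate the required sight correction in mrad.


1 mrad subtends 1 cm per 10 m of range, so adj = error_cm / (dist_m / 10) = 12 / (203/10) = 0.5911 mrad

0.5911 mrad


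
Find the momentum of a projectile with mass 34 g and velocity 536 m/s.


p = m*v = 0.034*536 = 18.22 kg·m/s

18.22 kg·m/s


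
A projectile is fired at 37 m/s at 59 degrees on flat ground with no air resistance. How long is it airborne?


T = 2*v0*sin(theta)/g = 2*37*sin(59°)/9.81 = 6.466 s

6.466 s


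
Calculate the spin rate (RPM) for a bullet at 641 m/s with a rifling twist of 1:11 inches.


twist_m = 11*0.0254 = 0.2794 m
spin = v/twist = 641/0.2794 = 2294.202 rev/s
RPM = spin*60 = 2294.202*60 ≈ 137652 RPM

137652 RPM


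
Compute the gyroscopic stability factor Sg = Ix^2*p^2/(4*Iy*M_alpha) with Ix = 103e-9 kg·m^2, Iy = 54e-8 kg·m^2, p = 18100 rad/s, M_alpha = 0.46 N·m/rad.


Sg = Ix^2 * p^2 / (4 * Iy * M_alpha) = (103e-9)^2 * 18100^2 / (4 * 54e-8 * 0.46) = 3.498

3.498


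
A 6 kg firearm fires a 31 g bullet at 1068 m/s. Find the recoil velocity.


v_recoil = m_p * v_p / m_gun = 0.031 * 1068 / 6 = 5.518 m/s

5.518 m/s


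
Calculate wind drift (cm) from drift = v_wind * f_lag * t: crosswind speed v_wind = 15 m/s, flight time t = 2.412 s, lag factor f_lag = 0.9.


drift = v_wind * lag * t = 15 * 0.9 * 2.412 = 32.562 m ≈ 3256 cm

3256 cm


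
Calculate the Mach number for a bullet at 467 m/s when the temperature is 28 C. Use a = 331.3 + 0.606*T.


a = 331.3 + 0.606*(28) = 348.268 m/s
M = v/a = 467/348.268 = 1.341

1.341


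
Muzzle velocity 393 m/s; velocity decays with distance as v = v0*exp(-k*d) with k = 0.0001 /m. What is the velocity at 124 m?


v = v0*exp(-k*d) = 393*exp(-0.0001*124) = 388.2 m/s

388.2 m/s


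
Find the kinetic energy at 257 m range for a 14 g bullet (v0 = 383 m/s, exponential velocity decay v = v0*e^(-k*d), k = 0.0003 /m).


v = v0*exp(-k*d) = 383*exp(-0.0003*257) = 354.58 m/s
E = 0.5*m*v^2 = 0.5*0.014*354.58^2 = 880.1 J

880.1 J


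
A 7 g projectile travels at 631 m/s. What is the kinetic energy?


E = 0.5*m*v^2 = 0.5*0.007*631^2 = 1394 J

1394 J


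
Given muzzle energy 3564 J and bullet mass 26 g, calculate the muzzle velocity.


v = sqrt(2*E/m) = sqrt(2*3564/0.026) = 523.6 m/s

523.6 m/s


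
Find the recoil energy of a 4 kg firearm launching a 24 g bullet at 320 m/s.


v_r = m_p*v_p/m_gun = 0.024*320/4 = 1.92 m/s, E_r = 0.5*m_gun*v_r^2 = 0.5*4*1.92^2 = 7.373 J

7.373 J


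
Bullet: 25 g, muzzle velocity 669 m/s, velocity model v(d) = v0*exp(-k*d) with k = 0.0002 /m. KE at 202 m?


v = v0*exp(-k*d) = 669*exp(-0.0002*202) = 642.511 m/s
E = 0.5*m*v^2 = 0.5*0.025*642.511^2 = 5160 J

5160 J


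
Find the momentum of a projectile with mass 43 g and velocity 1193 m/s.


p = m*v = 0.043*1193 = 51.3 kg·m/s

51.3 kg·m/s


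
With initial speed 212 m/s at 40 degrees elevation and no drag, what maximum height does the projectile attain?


H = (v0*sin(theta))^2 / (2g) = (212*sin(40°))^2 / (2*9.81) = 946.5 m

946.5 m


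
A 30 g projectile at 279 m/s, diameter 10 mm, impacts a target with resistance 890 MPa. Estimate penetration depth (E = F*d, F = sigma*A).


A = pi*(d/2)^2 = pi*(10/2)^2 = 78.5398 mm^2
E = 0.5*m*v^2 = 0.5*0.03*279^2 = 1167.62 J
depth = E/(sigma*A) = 1167.62 J / (890 MPa * 78.5398 mm^2) = 1167.62/(890 * 78.5398) m = 0.016704 m ≈ 16.7 mm

16.7 mm


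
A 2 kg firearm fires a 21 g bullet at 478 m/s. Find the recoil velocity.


v_recoil = m_p * v_p / m_gun = 0.021 * 478 / 2 = 5.019 m/s

5.019 m/s


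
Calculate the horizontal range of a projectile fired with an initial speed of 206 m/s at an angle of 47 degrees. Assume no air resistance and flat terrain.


R = v0^2 * sin(2*theta) / g = 206^2 * sin(2*47°) / 9.81 = 4315 m

4315 m


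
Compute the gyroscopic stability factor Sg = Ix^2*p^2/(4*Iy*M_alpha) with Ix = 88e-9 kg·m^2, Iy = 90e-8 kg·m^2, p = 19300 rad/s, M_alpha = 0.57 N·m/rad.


Sg = Ix^2 * p^2 / (4 * Iy * M_alpha) = (88e-9)^2 * 19300^2 / (4 * 90e-8 * 0.57) = 1.406

1.406


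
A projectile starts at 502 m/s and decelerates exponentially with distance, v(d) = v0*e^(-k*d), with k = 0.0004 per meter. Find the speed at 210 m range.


v = v0*exp(-k*d) = 502*exp(-0.0004*210) = 461.6 m/s

461.6 m/s


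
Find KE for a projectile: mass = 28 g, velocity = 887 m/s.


E = 0.5*m*v^2 = 0.5*0.028*887^2 = 11015 J

11015 J


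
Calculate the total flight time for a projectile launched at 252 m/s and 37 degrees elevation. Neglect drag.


T = 2*v0*sin(theta)/g = 2*252*sin(37°)/9.81 = 30.92 s

30.92 s


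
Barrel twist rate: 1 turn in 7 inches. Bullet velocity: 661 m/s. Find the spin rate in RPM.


twist_m = 7*0.0254 = 0.1778 m
spin = v/twist = 661/0.1778 = 3717.66 rev/s
RPM = spin*60 = 3717.66*60 ≈ 223060 RPM

223060 RPM


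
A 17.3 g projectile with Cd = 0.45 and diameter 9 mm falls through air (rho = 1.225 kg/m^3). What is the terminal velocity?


A = pi*(d/2)^2 = pi*(9/2000)^2 = 6.36173e-05 m^2
vt = sqrt(2mg/(Cd*rho*A)) = sqrt(2*0.0173*9.81/(0.45 * 1.225 * 6.36173e-05)) = 98.38 m/s

98.38 m/s


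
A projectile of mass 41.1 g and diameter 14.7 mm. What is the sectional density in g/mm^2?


SD = m/d^2 = 41.1/14.7^2 = 0.1902 g/mm^2

0.1902 g/mm^2


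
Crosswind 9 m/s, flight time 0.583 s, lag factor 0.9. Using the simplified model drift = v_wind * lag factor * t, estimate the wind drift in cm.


drift = v_wind * lag * t = 9 * 0.9 * 0.583 = 4.7223 m ≈ 472.2 cm

472.2 cm


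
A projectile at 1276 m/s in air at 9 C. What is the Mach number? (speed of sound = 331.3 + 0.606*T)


a = 331.3 + 0.606*(9) = 336.754 m/s
M = v/a = 1276/336.754 = 3.789

3.789


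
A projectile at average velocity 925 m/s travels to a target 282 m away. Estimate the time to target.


t = d/v = 282/925 = 0.3049 s

0.3049 s


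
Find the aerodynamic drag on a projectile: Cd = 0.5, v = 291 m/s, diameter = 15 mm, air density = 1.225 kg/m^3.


A = pi*(d/2)^2 = pi*(15/2000)^2 = 1.76715e-04 m^2
Fd = 0.5*Cd*rho*A*v^2 = 0.5*0.5*1.225*1.76715e-04*291^2 = 4.583 N

4.583 N


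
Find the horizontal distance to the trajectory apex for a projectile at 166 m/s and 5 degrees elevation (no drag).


R = v0^2*sin(2*theta)/g = 166^2*sin(2*5°)/9.81 = 487.773 m
apex_dist = R/2 = 487.773/2 = 243.9 m

243.9 m


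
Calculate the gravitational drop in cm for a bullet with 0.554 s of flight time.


drop = 0.5*g*t^2 = 0.5*9.81*0.554^2 = 1.50542 m ≈ 150.5 cm

150.5 cm


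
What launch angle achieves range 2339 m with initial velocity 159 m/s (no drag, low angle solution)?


sin(2*theta) = R*g/v0^2 = 2339*9.81/159^2 = 0.907622, theta = arcsin(0.907622)/2 = 32.59°

32.59 degrees


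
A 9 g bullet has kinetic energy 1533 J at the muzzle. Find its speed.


v = sqrt(2*E/m) = sqrt(2*1533/0.009) = 583.7 m/s

583.7 m/s


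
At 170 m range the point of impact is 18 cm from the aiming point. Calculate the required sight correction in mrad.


1 mrad subtends 1 cm per 10 m of range, so adj = error_cm / (dist_m / 10) = 18 / (170/10) = 1.059 mrad

1.059 mrad


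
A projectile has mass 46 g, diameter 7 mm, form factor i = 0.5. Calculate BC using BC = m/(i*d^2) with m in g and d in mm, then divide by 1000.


BC = m/(i*d^2*1000) = 46/(0.5 * 7^2 * 1000) = 0.001878

0.001878


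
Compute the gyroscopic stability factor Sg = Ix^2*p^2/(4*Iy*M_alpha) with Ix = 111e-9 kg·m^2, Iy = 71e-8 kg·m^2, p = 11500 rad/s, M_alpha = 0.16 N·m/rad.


Sg = Ix^2 * p^2 / (4 * Iy * M_alpha) = (111e-9)^2 * 11500^2 / (4 * 71e-8 * 0.16) = 3.586

3.586


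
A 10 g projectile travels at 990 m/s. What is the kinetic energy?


E = 0.5*m*v^2 = 0.5*0.01*990^2 = 4900 J

4900 J


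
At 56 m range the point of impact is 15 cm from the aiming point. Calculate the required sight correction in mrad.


1 mrad subtends 1 cm per 10 m of range, so adj = error_cm / (dist_m / 10) = 15 / (56/10) = 2.679 mrad

2.679 mrad


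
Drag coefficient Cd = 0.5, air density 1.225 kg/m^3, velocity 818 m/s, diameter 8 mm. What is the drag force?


A = pi*(d/2)^2 = pi*(8/2000)^2 = 5.02655e-05 m^2
Fd = 0.5*Cd*rho*A*v^2 = 0.5*0.5*1.225*5.02655e-05*818^2 = 10.3 N

10.3 N


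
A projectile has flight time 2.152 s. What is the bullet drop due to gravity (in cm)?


drop = 0.5*g*t^2 = 0.5*9.81*2.152^2 = 22.7156 m ≈ 2272 cm

2272 cm


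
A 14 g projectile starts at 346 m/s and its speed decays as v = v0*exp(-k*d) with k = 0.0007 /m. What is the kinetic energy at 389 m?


v = v0*exp(-k*d) = 346*exp(-0.0007*389) = 263.523 m/s
E = 0.5*m*v^2 = 0.5*0.014*263.523^2 = 486.1 J

486.1 J


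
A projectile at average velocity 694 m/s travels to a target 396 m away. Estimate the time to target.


t = d/v = 396/694 = 0.5706 s

0.5706 s


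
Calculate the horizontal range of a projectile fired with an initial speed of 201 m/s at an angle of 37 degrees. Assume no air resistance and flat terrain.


R = v0^2 * sin(2*theta) / g = 201^2 * sin(2*37°) / 9.81 = 3959 m

3959 m


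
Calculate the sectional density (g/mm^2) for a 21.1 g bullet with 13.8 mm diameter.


SD = m/d^2 = 21.1/13.8^2 = 0.1108 g/mm^2

0.1108 g/mm^2


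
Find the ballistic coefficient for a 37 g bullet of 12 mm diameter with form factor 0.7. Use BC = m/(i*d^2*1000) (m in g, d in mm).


BC = m/(i*d^2*1000) = 37/(0.7 * 12^2 * 1000) = 0.0003671

0.0003671


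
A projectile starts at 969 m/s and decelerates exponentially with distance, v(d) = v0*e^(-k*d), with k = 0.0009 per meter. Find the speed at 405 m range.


v = v0*exp(-k*d) = 969*exp(-0.0009*405) = 673 m/s

673 m/s


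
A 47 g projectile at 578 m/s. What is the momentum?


p = m*v = 0.047*578 = 27.17 kg·m/s

27.17 kg·m/s


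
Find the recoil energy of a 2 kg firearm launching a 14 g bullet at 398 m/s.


v_r = m_p*v_p/m_gun = 0.014*398/2 = 2.786 m/s, E_r = 0.5*m_gun*v_r^2 = 0.5*2*2.786^2 = 7.762 J

7.762 J


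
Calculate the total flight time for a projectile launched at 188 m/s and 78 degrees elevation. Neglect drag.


T = 2*v0*sin(theta)/g = 2*188*sin(78°)/9.81 = 37.49 s

37.49 s


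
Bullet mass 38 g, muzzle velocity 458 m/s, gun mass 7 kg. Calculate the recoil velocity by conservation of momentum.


v_recoil = m_p * v_p / m_gun = 0.038 * 458 / 7 = 2.486 m/s

2.486 m/s


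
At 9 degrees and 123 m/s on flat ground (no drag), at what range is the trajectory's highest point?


R = v0^2*sin(2*theta)/g = 123^2*sin(2*9°)/9.81 = 476.567 m
apex_dist = R/2 = 476.567/2 = 238.3 m

238.3 m


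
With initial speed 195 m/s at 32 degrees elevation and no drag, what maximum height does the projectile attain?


H = (v0*sin(theta))^2 / (2g) = (195*sin(32°))^2 / (2*9.81) = 544.2 m

544.2 m


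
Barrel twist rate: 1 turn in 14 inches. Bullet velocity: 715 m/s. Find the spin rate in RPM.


twist_m = 14*0.0254 = 0.3556 m
spin = v/twist = 715/0.3556 = 2010.686 rev/s
RPM = spin*60 = 2010.686*60 ≈ 120641 RPM

120641 RPM


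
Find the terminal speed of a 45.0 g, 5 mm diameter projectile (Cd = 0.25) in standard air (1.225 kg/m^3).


A = pi*(d/2)^2 = pi*(5/2000)^2 = 1.96350e-05 m^2
vt = sqrt(2mg/(Cd*rho*A)) = sqrt(2*0.045*9.81/(0.25 * 1.225 * 1.96350e-05)) = 383.2 m/s

383.2 m/s


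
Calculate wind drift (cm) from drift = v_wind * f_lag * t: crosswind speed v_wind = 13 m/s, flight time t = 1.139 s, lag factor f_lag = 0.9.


drift = v_wind * lag * t = 13 * 0.9 * 1.139 = 13.3263 m ≈ 1333 cm

1333 cm


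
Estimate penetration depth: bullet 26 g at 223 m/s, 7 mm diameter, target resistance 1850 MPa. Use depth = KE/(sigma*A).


A = pi*(d/2)^2 = pi*(7/2)^2 = 38.4845 mm^2
E = 0.5*m*v^2 = 0.5*0.026*223^2 = 646.477 J
depth = E/(sigma*A) = 646.477 J / (1850 MPa * 38.4845 mm^2) = 646.477/(1850 * 38.4845) m = 0.0090802 m ≈ 9.08 mm

9.08 mm


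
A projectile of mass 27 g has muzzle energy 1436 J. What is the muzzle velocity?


v = sqrt(2*E/m) = sqrt(2*1436/0.027) = 326.1 m/s

326.1 m/s


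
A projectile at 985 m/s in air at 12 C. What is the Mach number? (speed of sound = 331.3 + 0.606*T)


a = 331.3 + 0.606*(12) = 338.572 m/s
M = v/a = 985/338.572 = 2.909

2.909


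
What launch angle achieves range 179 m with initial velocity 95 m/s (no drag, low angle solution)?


sin(2*theta) = R*g/v0^2 = 179*9.81/95^2 = 0.19457, theta = arcsin(0.19457)/2 = 5.61°

5.61 degrees


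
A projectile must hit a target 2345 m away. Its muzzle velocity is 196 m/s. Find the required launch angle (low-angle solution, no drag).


sin(2*theta) = R*g/v0^2 = 2345*9.81/196^2 = 0.598825, theta = arcsin(0.598825)/2 = 18.39°

18.39 degrees


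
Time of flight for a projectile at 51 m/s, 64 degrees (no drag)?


T = 2*v0*sin(theta)/g = 2*51*sin(64°)/9.81 = 9.345 s

9.345 s


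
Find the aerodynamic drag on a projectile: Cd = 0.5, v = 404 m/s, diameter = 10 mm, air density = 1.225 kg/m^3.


A = pi*(d/2)^2 = pi*(10/2000)^2 = 7.85398e-05 m^2
Fd = 0.5*Cd*rho*A*v^2 = 0.5*0.5*1.225*7.85398e-05*404^2 = 3.926 N

3.926 N


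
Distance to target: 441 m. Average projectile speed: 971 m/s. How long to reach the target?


t = d/v = 441/971 = 0.4542 s

0.4542 s


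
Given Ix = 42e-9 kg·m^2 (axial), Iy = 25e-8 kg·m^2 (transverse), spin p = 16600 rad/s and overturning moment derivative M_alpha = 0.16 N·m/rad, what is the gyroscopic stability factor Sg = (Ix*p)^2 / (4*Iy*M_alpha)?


Sg = Ix^2 * p^2 / (4 * Iy * M_alpha) = (42e-9)^2 * 16600^2 / (4 * 25e-8 * 0.16) = 3.038

3.038


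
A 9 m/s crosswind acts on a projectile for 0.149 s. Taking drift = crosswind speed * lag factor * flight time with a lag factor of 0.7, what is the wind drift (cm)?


drift = v_wind * lag * t = 9 * 0.7 * 0.149 = 0.9387 m ≈ 93.87 cm

93.87 cm


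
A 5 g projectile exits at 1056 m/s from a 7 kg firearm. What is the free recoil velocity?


v_recoil = m_p * v_p / m_gun = 0.005 * 1056 / 7 = 0.7543 m/s

0.7543 m/s


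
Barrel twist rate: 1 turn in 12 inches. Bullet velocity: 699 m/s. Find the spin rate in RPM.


twist_m = 12*0.0254 = 0.3048 m
spin = v/twist = 699/0.3048 = 2293.307 rev/s
RPM = spin*60 = 2293.307*60 ≈ 137598 RPM

137598 RPM


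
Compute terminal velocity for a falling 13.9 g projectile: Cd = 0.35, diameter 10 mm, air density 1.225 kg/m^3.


A = pi*(d/2)^2 = pi*(10/2000)^2 = 7.85398e-05 m^2
vt = sqrt(2mg/(Cd*rho*A)) = sqrt(2*0.0139*9.81/(0.35 * 1.225 * 7.85398e-05)) = 89.99 m/s

89.99 m/s


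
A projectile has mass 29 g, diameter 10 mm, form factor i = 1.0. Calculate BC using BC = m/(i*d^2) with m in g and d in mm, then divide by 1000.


BC = m/(i*d^2*1000) = 29/(1.0 * 10^2 * 1000) = 0.00029

0.00029


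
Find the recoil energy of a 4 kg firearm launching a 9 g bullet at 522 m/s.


v_r = m_p*v_p/m_gun = 0.009*522/4 = 1.1745 m/s, E_r = 0.5*m_gun*v_r^2 = 0.5*4*1.1745^2 = 2.759 J

2.759 J


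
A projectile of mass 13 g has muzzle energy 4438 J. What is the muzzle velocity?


v = sqrt(2*E/m) = sqrt(2*4438/0.013) = 826.3 m/s

826.3 m/s


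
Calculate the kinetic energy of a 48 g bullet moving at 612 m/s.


E = 0.5*m*v^2 = 0.5*0.048*612^2 = 8989 J

8989 J


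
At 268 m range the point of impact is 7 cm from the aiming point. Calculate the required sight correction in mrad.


1 mrad subtends 1 cm per 10 m of range, so adj = error_cm / (dist_m / 10) = 7 / (268/10) = 0.2612 mrad

0.2612 mrad


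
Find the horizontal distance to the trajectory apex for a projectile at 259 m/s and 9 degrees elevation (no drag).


R = v0^2*sin(2*theta)/g = 259^2*sin(2*9°)/9.81 = 2113.07 m
apex_dist = R/2 = 2113.07/2 = 1057 m

1057 m


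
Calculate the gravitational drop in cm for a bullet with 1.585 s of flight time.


drop = 0.5*g*t^2 = 0.5*9.81*1.585^2 = 12.3225 m ≈ 1232 cm

1232 cm


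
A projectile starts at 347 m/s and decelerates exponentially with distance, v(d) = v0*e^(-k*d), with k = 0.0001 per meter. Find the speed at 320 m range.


v = v0*exp(-k*d) = 347*exp(-0.0001*320) = 336.1 m/s

336.1 m/s


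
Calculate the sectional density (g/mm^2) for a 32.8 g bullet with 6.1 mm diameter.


SD = m/d^2 = 32.8/6.1^2 = 0.8815 g/mm^2

0.8815 g/mm^2


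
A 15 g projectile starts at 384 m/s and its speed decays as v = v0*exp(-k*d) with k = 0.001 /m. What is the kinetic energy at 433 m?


v = v0*exp(-k*d) = 384*exp(-0.001*433) = 249.047 m/s
E = 0.5*m*v^2 = 0.5*0.015*249.047^2 = 465.2 J

465.2 J


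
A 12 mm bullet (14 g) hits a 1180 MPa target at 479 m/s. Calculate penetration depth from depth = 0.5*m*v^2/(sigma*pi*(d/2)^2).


A = pi*(d/2)^2 = pi*(12/2)^2 = 113.097 mm^2
E = 0.5*m*v^2 = 0.5*0.014*479^2 = 1606.09 J
depth = E/(sigma*A) = 1606.09 J / (1180 MPa * 113.097 mm^2) = 1606.09/(1180 * 113.097) m = 0.0120347 m ≈ 12.03 mm

12.03 mm


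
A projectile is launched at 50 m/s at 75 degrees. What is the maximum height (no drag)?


H = (v0*sin(theta))^2 / (2g) = (50*sin(75°))^2 / (2*9.81) = 118.9 m

118.9 m


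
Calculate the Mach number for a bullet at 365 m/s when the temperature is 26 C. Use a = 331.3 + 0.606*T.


a = 331.3 + 0.606*(26) = 347.056 m/s
M = v/a = 365/347.056 = 1.052

1.052


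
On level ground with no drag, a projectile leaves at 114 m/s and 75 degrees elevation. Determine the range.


R = v0^2 * sin(2*theta) / g = 114^2 * sin(2*75°) / 9.81 = 662.4 m

662.4 m


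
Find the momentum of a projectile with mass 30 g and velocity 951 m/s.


p = m*v = 0.03*951 = 28.53 kg·m/s

28.53 kg·m/s


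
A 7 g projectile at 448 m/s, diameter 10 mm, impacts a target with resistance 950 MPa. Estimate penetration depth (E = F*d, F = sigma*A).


A = pi*(d/2)^2 = pi*(10/2)^2 = 78.5398 mm^2
E = 0.5*m*v^2 = 0.5*0.007*448^2 = 702.464 J
depth = E/(sigma*A) = 702.464 J / (950 MPa * 78.5398 mm^2) = 702.464/(950 * 78.5398) m = 0.00941479 m ≈ 9.415 mm

9.415 mm


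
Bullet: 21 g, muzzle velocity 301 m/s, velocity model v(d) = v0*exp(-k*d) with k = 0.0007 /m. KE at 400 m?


v = v0*exp(-k*d) = 301*exp(-0.0007*400) = 227.491 m/s
E = 0.5*m*v^2 = 0.5*0.021*227.491^2 = 543.4 J

543.4 J


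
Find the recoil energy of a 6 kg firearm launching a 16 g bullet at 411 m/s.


v_r = m_p*v_p/m_gun = 0.016*411/6 = 1.096 m/s, E_r = 0.5*m_gun*v_r^2 = 0.5*6*1.096^2 = 3.604 J

3.604 J


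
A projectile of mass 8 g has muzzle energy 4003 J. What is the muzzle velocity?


v = sqrt(2*E/m) = sqrt(2*4003/0.008) = 1000 m/s

1000 m/s


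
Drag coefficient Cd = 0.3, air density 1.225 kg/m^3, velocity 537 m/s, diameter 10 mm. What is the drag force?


A = pi*(d/2)^2 = pi*(10/2000)^2 = 7.85398e-05 m^2
Fd = 0.5*Cd*rho*A*v^2 = 0.5*0.3*1.225*7.85398e-05*537^2 = 4.162 N

4.162 N


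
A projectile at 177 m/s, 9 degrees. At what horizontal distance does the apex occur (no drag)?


R = v0^2*sin(2*theta)/g = 177^2*sin(2*9°)/9.81 = 986.87 m
apex_dist = R/2 = 986.87/2 = 493.4 m

493.4 m


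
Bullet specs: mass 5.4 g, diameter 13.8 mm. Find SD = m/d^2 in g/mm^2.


SD = m/d^2 = 5.4/13.8^2 = 0.02836 g/mm^2

0.02836 g/mm^2


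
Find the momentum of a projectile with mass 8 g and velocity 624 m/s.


p = m*v = 0.008*624 = 4.992 kg·m/s

4.992 kg·m/s


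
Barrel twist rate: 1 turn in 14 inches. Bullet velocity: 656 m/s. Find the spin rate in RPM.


twist_m = 14*0.0254 = 0.3556 m
spin = v/twist = 656/0.3556 = 1844.769 rev/s
RPM = spin*60 = 1844.769*60 ≈ 110686 RPM

110686 RPM


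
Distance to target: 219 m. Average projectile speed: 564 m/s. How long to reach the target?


t = d/v = 219/564 = 0.3883 s

0.3883 s


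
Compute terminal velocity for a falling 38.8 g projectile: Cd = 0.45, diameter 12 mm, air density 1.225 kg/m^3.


A = pi*(d/2)^2 = pi*(12/2000)^2 = 1.13097e-04 m^2
vt = sqrt(2mg/(Cd*rho*A)) = sqrt(2*0.0388*9.81/(0.45 * 1.225 * 1.13097e-04)) = 110.5 m/s

110.5 m/s


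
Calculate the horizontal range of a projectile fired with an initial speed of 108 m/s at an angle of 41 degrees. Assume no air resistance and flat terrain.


R = v0^2 * sin(2*theta) / g = 108^2 * sin(2*41°) / 9.81 = 1177 m

1177 m


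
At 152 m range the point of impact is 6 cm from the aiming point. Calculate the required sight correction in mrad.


1 mrad subtends 1 cm per 10 m of range, so adj = error_cm / (dist_m / 10) = 6 / (152/10) = 0.3947 mrad

0.3947 mrad


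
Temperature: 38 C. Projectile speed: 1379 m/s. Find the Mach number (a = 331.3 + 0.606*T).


a = 331.3 + 0.606*(38) = 354.328 m/s
M = v/a = 1379/354.328 = 3.892

3.892


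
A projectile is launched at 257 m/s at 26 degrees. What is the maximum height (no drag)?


H = (v0*sin(theta))^2 / (2g) = (257*sin(26°))^2 / (2*9.81) = 646.9 m

646.9 m


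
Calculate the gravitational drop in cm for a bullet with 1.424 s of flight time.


drop = 0.5*g*t^2 = 0.5*9.81*1.424^2 = 9.94624 m ≈ 994.6 cm

994.6 cm


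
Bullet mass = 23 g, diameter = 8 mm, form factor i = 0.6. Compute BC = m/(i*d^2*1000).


BC = m/(i*d^2*1000) = 23/(0.6 * 8^2 * 1000) = 0.000599

0.000599


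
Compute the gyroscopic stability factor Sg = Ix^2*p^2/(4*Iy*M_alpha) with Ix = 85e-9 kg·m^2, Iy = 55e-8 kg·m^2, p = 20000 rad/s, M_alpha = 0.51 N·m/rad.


Sg = Ix^2 * p^2 / (4 * Iy * M_alpha) = (85e-9)^2 * 20000^2 / (4 * 55e-8 * 0.51) = 2.576

2.576
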